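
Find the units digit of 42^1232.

The units digit of 42^n cycles with period 4: 2, 4, 8, 6, …
1232 leaves remainder 0 on division by 4, so 42^1232 ends in 6.

6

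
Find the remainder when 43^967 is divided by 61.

2

Square-and-reduce mod 61: 43^1≡43, 43^2≡19, 43^4≡56, 43^8≡25, 43^16≡15, 43^32≡42, 43^64≡56, 43^128≡25, 43^256≡15, 43^512≡42.
Since 967 = 1 + 2 + 4 + 64 + 128 + 256 + 512 in binary, 43^967 ≡ 43·19·56·56·25·15·42 ≡ 2 (mod 61).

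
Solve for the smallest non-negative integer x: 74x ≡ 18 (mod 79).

74⁻¹ ≡ 63 (mod 79) because 74·63 = 4662 = 59·79 + 1.
So x ≡ 63·18 = 1134 ≡ 28 (mod 79).

28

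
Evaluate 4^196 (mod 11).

Square-and-reduce mod 11: 4^1≡4, 4^2≡5, 4^4≡3, 4^8≡9, 4^16≡4, 4^32≡5, 4^64≡3, 4^128≡9.
196 = 4 + 64 + 128, so 4^196 ≡ 3·3·9 ≡ 4 (mod 11).

4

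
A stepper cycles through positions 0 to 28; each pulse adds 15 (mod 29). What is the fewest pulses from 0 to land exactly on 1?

2

29 = 1·15 + 14
15 = 1·14 + 1
14 = 14·1 + 0
Back-substituting gives 15·2 ≡ 1 (mod 29).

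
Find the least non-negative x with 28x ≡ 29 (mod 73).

61

28⁻¹ ≡ 60 (mod 73) because 28·60 = 1680 = 23·73 + 1.
Multiplying both sides by 60: x ≡ 60·29 = 1740 ≡ 61 (mod 73).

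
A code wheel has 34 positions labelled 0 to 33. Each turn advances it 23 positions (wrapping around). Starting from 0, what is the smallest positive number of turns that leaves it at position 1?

23·3 = 69 = 2·34 + 1, so 23⁻¹ ≡ 3 (mod 34).

3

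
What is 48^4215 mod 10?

The units digit of 48^n cycles with period 4: 8, 4, 2, 6, …
4215 mod 4 = 3, so the last digit matches 8^3 = 2.

2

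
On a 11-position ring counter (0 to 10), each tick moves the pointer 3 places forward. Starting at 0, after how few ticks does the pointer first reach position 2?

8

The inverse of 3 mod 11 is 4 (since 3·4 = 12 ≡ 1).
Multiplying both sides by 4: x ≡ 4·2 = 8 ≡ 8 (mod 11).
Check: 3·8 = 24 = 2·11 + 2.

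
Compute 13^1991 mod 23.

Square-and-reduce mod 23: 13^1≡13, 13^2≡8, 13^4≡18, 13^8≡2, 13^16≡4, 13^32≡16, 13^64≡3, 13^128≡9, 13^256≡12, 13^512≡6, 13^1024≡13.
1991 = 1 + 2 + 4 + 64 + 128 + 256 + 512 + 1024, so 13^1991 ≡ 13·8·18·3·9·12·6·13 ≡ 1 (mod 23).

1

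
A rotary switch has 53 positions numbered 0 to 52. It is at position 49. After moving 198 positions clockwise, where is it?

198 = 3·53 + 39, so 198 mod 53 = 39.
(49 + 39) mod 53 = 35.

35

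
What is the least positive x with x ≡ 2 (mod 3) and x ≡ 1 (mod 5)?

Since 5·2 ≡ 1 (mod 3), take x = 1 + 5·((2−1)·2 mod 3) = 1 + 5·2 = 11.
Check: 11 mod 3 = 2, 11 mod 5 = 1.

11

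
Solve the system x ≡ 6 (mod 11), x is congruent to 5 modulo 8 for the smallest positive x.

61

x ≡ 5 (mod 8) gives x ∈ {5, 13, 21, 29, 37, 45, 53, 61}.
The first of these with x mod 11 = 6 is 61.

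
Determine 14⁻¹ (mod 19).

15

19 = 1·14 + 5
14 = 2·5 + 4
5 = 1·4 + 1
4 = 4·1 + 0
Back-substituting gives 14·15 ≡ 1 (mod 19).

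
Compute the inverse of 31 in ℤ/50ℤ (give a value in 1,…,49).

50 = 1·31 + 19
31 = 1·19 + 12
19 = 1·12 + 7
12 = 1·7 + 5
7 = 1·5 + 2
5 = 2·2 + 1
2 = 2·1 + 0
Back-substituting gives 31·21 ≡ 1 (mod 50).

21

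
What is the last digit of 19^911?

9

Powers of 9 mod 10 repeat with period 2: 9, 1.
911 leaves remainder 1 on division by 2, so 19^911 ends in 9.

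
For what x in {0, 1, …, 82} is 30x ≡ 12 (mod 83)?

17

The inverse of 30 mod 83 is 36 (since 30·36 = 1080 ≡ 1).
Multiplying both sides by 36: x ≡ 36·12 = 432 ≡ 17 (mod 83).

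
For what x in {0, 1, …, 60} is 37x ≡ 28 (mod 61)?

9

The inverse of 37 mod 61 is 33 (since 37·33 = 1221 ≡ 1).
So x ≡ 33·28 = 924 ≡ 9 (mod 61).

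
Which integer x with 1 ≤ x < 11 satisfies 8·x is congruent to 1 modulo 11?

8·7 = 56 = 5·11 + 1, so 8⁻¹ ≡ 7 (mod 11).

7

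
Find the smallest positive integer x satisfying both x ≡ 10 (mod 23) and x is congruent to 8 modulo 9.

Since 9·18 ≡ 1 (mod 23), take x = 8 + 9·((10−8)·18 mod 23) = 8 + 9·13 = 125.
Check: 125 mod 23 = 10, 125 mod 9 = 8.

125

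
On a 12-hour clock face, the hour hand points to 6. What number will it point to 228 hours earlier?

6

Dividing 228 by 12 gives quotient 19 and remainder 0.
6 − 0 → 6 on a 12-hour dial.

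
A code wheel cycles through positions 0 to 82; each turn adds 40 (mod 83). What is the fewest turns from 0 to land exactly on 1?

27

40·27 = 1080 = 13·83 + 1, so 40⁻¹ ≡ 27 (mod 83).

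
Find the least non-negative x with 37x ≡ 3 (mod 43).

21

The inverse of 37 mod 43 is 7 (since 37·7 = 259 ≡ 1).
So x ≡ 7·3 = 21 ≡ 21 (mod 43).
Check: 37·21 = 777 = 18·43 + 3.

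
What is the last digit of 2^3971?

Last digits of 2^n: 2, 4, 8, 6 (period 4).
3971 mod 4 = 3, so the last digit matches 2^3 = 8.

8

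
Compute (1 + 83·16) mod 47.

83·16 = 1328.
1328 − 28·47 = 12, so 1328 ≡ 12 (mod 47).
(1 + 12) mod 47 = 13.

13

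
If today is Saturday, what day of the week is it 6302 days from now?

Monday

6302 − 900·7 = 2, so 6302 ≡ 2 (mod 7).
Saturday + 2 days → Monday.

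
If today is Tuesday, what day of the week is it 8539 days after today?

Monday

8539 mod 7 = 6 (since 1219·7 = 8533).
Tuesday + 6 days → Monday.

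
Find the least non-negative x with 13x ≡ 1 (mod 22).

17

The inverse of 13 mod 22 is 17 (since 13·17 = 221 ≡ 1).
Multiplying both sides by 17: x ≡ 17·1 = 17 ≡ 17 (mod 22).
Check: 13·17 = 221 = 10·22 + 1.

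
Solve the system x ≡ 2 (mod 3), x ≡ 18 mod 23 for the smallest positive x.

x ≡ 2 (mod 3) gives x ∈ {2, 5, 8, 11, 14, 17, 20, 23, …}.
The first of these with x mod 23 = 18 is 41.

41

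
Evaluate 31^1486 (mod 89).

79

By repeated squaring mod 89: 31^1≡31, 31^2≡71, 31^4≡57, 31^8≡45, 31^16≡67, 31^32≡39, 31^64≡8, 31^128≡64, 31^256≡2, 31^512≡4, 31^1024≡16.
Since 1486 = 2 + 4 + 8 + 64 + 128 + 256 + 1024 in binary, 31^1486 ≡ 71·57·45·8·64·2·16 ≡ 79 (mod 89).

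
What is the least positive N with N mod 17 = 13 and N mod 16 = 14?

30

Since 16·16 ≡ 1 (mod 17), take x = 14 + 16·((13−14)·16 mod 17) = 14 + 16·1 = 30.
Check: 30 mod 17 = 13, 30 mod 16 = 14.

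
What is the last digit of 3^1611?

Powers of 3 mod 10 repeat with period 4: 3, 9, 7, 1.
1611 mod 4 = 3, so the last digit matches 3^3 = 7.

7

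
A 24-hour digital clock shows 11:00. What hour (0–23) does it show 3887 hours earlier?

Dividing 3887 by 24 gives quotient 161 and remainder 23.
(11 − 23) mod 24 = 12.

12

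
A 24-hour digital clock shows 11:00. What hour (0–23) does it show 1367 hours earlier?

12

1367 − 56·24 = 23, so 1367 ≡ 23 (mod 24).
(11 − 23) mod 24 = 12.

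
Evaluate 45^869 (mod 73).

Successive squares of 45 mod 73: 45^1≡45, 45^2≡54, 45^4≡69, 45^8≡16, 45^16≡37, 45^32≡55, 45^64≡32, 45^128≡2, 45^256≡4, 45^512≡16.
Since 869 = 1 + 4 + 32 + 64 + 256 + 512 in binary, 45^869 ≡ 45·69·55·32·4·16 ≡ 39 (mod 73).

39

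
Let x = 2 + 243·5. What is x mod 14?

13

243·5 = 1215.
Dividing 1215 by 14 gives quotient 86 and remainder 11.
(2 + 11) mod 14 = 13.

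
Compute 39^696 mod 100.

61

Square-and-reduce mod 100: 39^1≡39, 39^2≡21, 39^4≡41, 39^8≡81, 39^16≡61, 39^32≡21, 39^64≡41, 39^128≡81, 39^256≡61, 39^512≡21.
696 = 8 + 16 + 32 + 128 + 512, so 39^696 ≡ 81·61·21·81·21 ≡ 61 (mod 100).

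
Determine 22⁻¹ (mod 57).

13

57 = 2·22 + 13
22 = 1·13 + 9
13 = 1·9 + 4
9 = 2·4 + 1
4 = 4·1 + 0
Back-substituting gives 22·13 ≡ 1 (mod 57).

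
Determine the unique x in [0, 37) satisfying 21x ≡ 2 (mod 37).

23

The inverse of 21 mod 37 is 30 (since 21·30 = 630 ≡ 1).
So x ≡ 30·2 = 60 ≡ 23 (mod 37).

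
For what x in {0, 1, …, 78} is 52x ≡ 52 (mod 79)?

The inverse of 52 mod 79 is 38 (since 52·38 = 1976 ≡ 1).
So x ≡ 38·52 = 1976 ≡ 1 (mod 79).

1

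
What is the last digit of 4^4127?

4

The units digit of 4^n cycles with period 2: 4, 6, …
4127 mod 2 = 1, so the last digit matches 4^1 = 4.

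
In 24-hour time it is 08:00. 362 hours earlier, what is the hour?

Dividing 362 by 24 gives quotient 15 and remainder 2.
(8 − 2) mod 24 = 6.

6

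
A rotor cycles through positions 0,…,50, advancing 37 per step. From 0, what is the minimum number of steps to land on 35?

23

The inverse of 37 mod 51 is 40 (since 37·40 = 1480 ≡ 1).
Multiplying both sides by 40: x ≡ 40·35 = 1400 ≡ 23 (mod 51).
Check: 37·23 = 851 = 16·51 + 35.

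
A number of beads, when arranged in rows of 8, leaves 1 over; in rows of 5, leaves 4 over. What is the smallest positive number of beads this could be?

x ≡ 4 (mod 5) gives x ∈ {4, 9}.
The first of these with x mod 8 = 1 is 9.

9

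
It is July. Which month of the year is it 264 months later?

264 = 22·12 + 0, so 264 mod 12 = 0.
July + 0 months → July.

July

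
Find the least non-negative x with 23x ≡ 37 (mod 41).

23

23⁻¹ ≡ 25 (mod 41) because 23·25 = 575 = 14·41 + 1.
Multiplying both sides by 25: x ≡ 25·37 = 925 ≡ 23 (mod 41).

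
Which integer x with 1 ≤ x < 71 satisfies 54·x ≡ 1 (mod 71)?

54·25 = 1350 = 19·71 + 1, so 54⁻¹ ≡ 25 (mod 71).

25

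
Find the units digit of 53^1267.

7

The units digit of 53^n cycles with period 4: 3, 9, 7, 1, …
1267 mod 4 = 3, so the last digit matches 3^3 = 7.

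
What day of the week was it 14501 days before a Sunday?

14501 = 2071·7 + 4, so 14501 mod 7 = 4.
Sunday − 4 days → Wednesday.

Wednesday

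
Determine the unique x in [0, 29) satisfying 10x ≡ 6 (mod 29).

18

The inverse of 10 mod 29 is 3 (since 10·3 = 30 ≡ 1).
Multiplying both sides by 3: x ≡ 3·6 = 18 ≡ 18 (mod 29).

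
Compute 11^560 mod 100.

Successive squares of 11 mod 100: 11^1≡11, 11^2≡21, 11^4≡41, 11^8≡81, 11^16≡61, 11^32≡21, 11^64≡41, 11^128≡81, 11^256≡61, 11^512≡21.
560 = 16 + 32 + 512, so 11^560 ≡ 61·21·21 ≡ 1 (mod 100).

1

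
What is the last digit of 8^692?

6

Powers of 8 mod 10 repeat with period 4: 8, 4, 2, 6.
692 leaves remainder 0 on division by 4, so 8^692 ends in 6.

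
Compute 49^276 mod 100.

By repeated squaring mod 100: 49^1≡49, 49^2≡1, 49^4≡1, 49^8≡1, 49^16≡1, 49^32≡1, 49^64≡1, 49^128≡1, 49^256≡1.
276 = 4 + 16 + 256, so 49^276 ≡ 1·1·1 ≡ 1 (mod 100).

1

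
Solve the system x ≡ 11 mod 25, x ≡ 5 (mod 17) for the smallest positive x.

x ≡ 5 (mod 17) gives x ∈ {5, 22, 39, 56, 73, 90, 107, 124, …}.
The first of these with x mod 25 = 11 is 311.

311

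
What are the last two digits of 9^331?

By repeated squaring mod 100: 9^1≡9, 9^2≡81, 9^4≡61, 9^8≡21, 9^16≡41, 9^32≡81, 9^64≡61, 9^128≡21, 9^256≡41.
Since 331 = 1 + 2 + 8 + 64 + 256 in binary, 9^331 ≡ 9·81·21·61·41 ≡ 9 (mod 100).

09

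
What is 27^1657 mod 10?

Last digits of 7^n: 7, 9, 3, 1 (period 4).
1657 mod 4 = 1, so the last digit matches 7^1 = 7.

7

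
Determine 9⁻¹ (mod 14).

11

14 = 1·9 + 5
9 = 1·5 + 4
5 = 1·4 + 1
4 = 4·1 + 0
Back-substituting gives 9·11 ≡ 1 (mod 14).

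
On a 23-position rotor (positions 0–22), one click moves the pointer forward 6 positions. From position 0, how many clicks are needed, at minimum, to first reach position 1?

6·4 = 24 = 1·23 + 1, so 6⁻¹ ≡ 4 (mod 23).

4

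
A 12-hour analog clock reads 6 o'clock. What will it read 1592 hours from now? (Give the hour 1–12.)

1592 mod 12 = 8 (since 132·12 = 1584).
6 + 8 → 2 on a 12-hour dial.

2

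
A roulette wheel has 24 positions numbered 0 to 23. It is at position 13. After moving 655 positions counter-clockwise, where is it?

6

Dividing 655 by 24 gives quotient 27 and remainder 7.
(13 − 7) mod 24 = 6.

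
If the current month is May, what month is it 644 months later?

644 − 53·12 = 8, so 644 ≡ 8 (mod 12).
May + 8 months → January.

January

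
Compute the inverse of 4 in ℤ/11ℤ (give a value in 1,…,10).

11 = 2·4 + 3
4 = 1·3 + 1
3 = 3·1 + 0
Back-substituting gives 4·3 ≡ 1 (mod 11).

3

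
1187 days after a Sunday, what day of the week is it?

1187 − 169·7 = 4, so 1187 ≡ 4 (mod 7).
Sunday + 4 days → Thursday.

Thursday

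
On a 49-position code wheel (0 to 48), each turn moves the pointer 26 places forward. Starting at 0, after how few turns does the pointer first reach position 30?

The inverse of 26 mod 49 is 17 (since 26·17 = 442 ≡ 1).
So x ≡ 17·30 = 510 ≡ 20 (mod 49).
Check: 26·20 = 520 = 10·49 + 30.

20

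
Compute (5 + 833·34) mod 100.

27

833·34 = 28322.
28322 − 283·100 = 22, so 28322 ≡ 22 (mod 100).
(5 + 22) mod 100 = 27.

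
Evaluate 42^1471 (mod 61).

42

Square-and-reduce mod 61: 42^1≡42, 42^2≡56, 42^4≡25, 42^8≡15, 42^16≡42, 42^32≡56, 42^64≡25, 42^128≡15, 42^256≡42, 42^512≡56, 42^1024≡25.
1471 = 1 + 2 + 4 + 8 + 16 + 32 + 128 + 256 + 1024, so 42^1471 ≡ 42·56·25·15·42·56·15·42·25 ≡ 42 (mod 61).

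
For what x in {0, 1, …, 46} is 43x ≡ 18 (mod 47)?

19

43⁻¹ ≡ 35 (mod 47) because 43·35 = 1505 = 32·47 + 1.
So x ≡ 35·18 = 630 ≡ 19 (mod 47).
Check: 43·19 = 817 = 17·47 + 18.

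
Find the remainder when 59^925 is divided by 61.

21

Successive squares of 59 mod 61: 59^1≡59, 59^2≡4, 59^4≡16, 59^8≡12, 59^16≡22, 59^32≡57, 59^64≡16, 59^128≡12, 59^256≡22, 59^512≡57.
Since 925 = 1 + 4 + 8 + 16 + 128 + 256 + 512 in binary, 59^925 ≡ 59·16·12·22·12·22·57 ≡ 21 (mod 61).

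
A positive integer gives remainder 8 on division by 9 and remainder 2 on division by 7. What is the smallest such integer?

44

x ≡ 2 (mod 7) gives x ∈ {2, 9, 16, 23, 30, 37, 44}.
The first of these with x mod 9 = 8 is 44.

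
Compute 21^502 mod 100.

41

By repeated squaring mod 100: 21^1≡21, 21^2≡41, 21^4≡81, 21^8≡61, 21^16≡21, 21^32≡41, 21^64≡81, 21^128≡61, 21^256≡21.
Since 502 = 2 + 4 + 16 + 32 + 64 + 128 + 256 in binary, 21^502 ≡ 41·81·21·41·81·61·21 ≡ 41 (mod 100).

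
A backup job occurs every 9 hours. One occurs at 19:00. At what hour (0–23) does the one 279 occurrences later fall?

279·9 = 2511.
Dividing 2511 by 24 gives quotient 104 and remainder 15.
(19 + 15) mod 24 = 10.

10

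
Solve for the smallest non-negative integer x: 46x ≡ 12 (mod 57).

The inverse of 46 mod 57 is 31 (since 46·31 = 1426 ≡ 1).
So x ≡ 31·12 = 372 ≡ 30 (mod 57).
Check: 46·30 = 1380 = 24·57 + 12.

30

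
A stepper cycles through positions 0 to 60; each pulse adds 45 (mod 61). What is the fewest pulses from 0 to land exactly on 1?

19

61 = 1·45 + 16
45 = 2·16 + 13
16 = 1·13 + 3
13 = 4·3 + 1
3 = 3·1 + 0
Back-substituting gives 45·19 ≡ 1 (mod 61).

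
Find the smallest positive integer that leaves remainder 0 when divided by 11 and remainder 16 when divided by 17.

x ≡ 0 (mod 11) gives x ∈ {0, 11, 22, 33}.
The first of these with x mod 17 = 16 is 33.

33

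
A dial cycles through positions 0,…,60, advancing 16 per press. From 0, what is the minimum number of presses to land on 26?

16⁻¹ ≡ 42 (mod 61) because 16·42 = 672 = 11·61 + 1.
So x ≡ 42·26 = 1092 ≡ 55 (mod 61).

55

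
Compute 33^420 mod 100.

Successive squares of 33 mod 100: 33^1≡33, 33^2≡89, 33^4≡21, 33^8≡41, 33^16≡81, 33^32≡61, 33^64≡21, 33^128≡41, 33^256≡81.
Since 420 = 4 + 32 + 128 + 256 in binary, 33^420 ≡ 21·61·41·81 ≡ 1 (mod 100).

1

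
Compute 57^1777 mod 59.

Successive squares of 57 mod 59: 57^1≡57, 57^2≡4, 57^4≡16, 57^8≡20, 57^16≡46, 57^32≡51, 57^64≡5, 57^128≡25, 57^256≡35, 57^512≡45, 57^1024≡19.
1777 = 1 + 16 + 32 + 64 + 128 + 512 + 1024, so 57^1777 ≡ 57·46·51·5·25·45·19 ≡ 20 (mod 59).

20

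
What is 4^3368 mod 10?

6

Last digits of 4^n: 4, 6 (period 2).
3368 leaves remainder 0 on division by 2, so 4^3368 ends in 6.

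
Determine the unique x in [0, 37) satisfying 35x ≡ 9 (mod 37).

The inverse of 35 mod 37 is 18 (since 35·18 = 630 ≡ 1).
So x ≡ 18·9 = 162 ≡ 14 (mod 37).
Check: 35·14 = 490 = 13·37 + 9.

14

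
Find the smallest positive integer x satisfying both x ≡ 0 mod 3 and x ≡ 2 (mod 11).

x ≡ 0 (mod 3) gives x ∈ {0, 3, 6, 9, 12, 15, 18, 21, …}.
The first of these with x mod 11 = 2 is 24.

24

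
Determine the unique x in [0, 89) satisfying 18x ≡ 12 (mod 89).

18⁻¹ ≡ 5 (mod 89) because 18·5 = 90 = 1·89 + 1.
So x ≡ 5·12 = 60 ≡ 60 (mod 89).

60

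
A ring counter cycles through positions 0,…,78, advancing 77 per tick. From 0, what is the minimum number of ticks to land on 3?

38

77⁻¹ ≡ 39 (mod 79) because 77·39 = 3003 = 38·79 + 1.
Multiplying both sides by 39: x ≡ 39·3 = 117 ≡ 38 (mod 79).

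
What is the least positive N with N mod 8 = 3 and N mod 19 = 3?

Since 19·3 ≡ 1 (mod 8), take x = 3 + 19·((3−3)·3 mod 8) = 3 + 19·0 = 3.
Check: 3 mod 8 = 3, 3 mod 19 = 3.

3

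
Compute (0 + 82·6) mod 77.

82·6 = 492.
492 mod 77 = 30 (since 6·77 = 462).
(0 + 30) mod 77 = 30.

30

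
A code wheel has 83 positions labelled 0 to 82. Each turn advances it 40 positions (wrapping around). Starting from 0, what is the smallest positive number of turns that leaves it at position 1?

83 = 2·40 + 3
40 = 13·3 + 1
3 = 3·1 + 0
Back-substituting gives 40·27 ≡ 1 (mod 83).

27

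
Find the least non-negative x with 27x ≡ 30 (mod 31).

8

The inverse of 27 mod 31 is 23 (since 27·23 = 621 ≡ 1).
So x ≡ 23·30 = 690 ≡ 8 (mod 31).
Check: 27·8 = 216 = 6·31 + 30.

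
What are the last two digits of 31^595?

Successive squares of 31 mod 100: 31^1≡31, 31^2≡61, 31^4≡21, 31^8≡41, 31^16≡81, 31^32≡61, 31^64≡21, 31^128≡41, 31^256≡81, 31^512≡61.
Since 595 = 1 + 2 + 16 + 64 + 512 in binary, 31^595 ≡ 31·61·81·21·61 ≡ 51 (mod 100).

51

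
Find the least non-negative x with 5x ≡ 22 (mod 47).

42

5⁻¹ ≡ 19 (mod 47) because 5·19 = 95 = 2·47 + 1.
So x ≡ 19·22 = 418 ≡ 42 (mod 47).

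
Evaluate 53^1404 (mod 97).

Square-and-reduce mod 97: 53^1≡53, 53^2≡93, 53^4≡16, 53^8≡62, 53^16≡61, 53^32≡35, 53^64≡61, 53^128≡35, 53^256≡61, 53^512≡35, 53^1024≡61.
Since 1404 = 4 + 8 + 16 + 32 + 64 + 256 + 1024 in binary, 53^1404 ≡ 16·62·61·35·61·61·61 ≡ 22 (mod 97).

22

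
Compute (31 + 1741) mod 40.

Dividing 1741 by 40 gives quotient 43 and remainder 21.
(31 + 21) mod 40 = 12.

12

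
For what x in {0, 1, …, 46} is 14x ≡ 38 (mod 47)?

43

The inverse of 14 mod 47 is 37 (since 14·37 = 518 ≡ 1).
So x ≡ 37·38 = 1406 ≡ 43 (mod 47).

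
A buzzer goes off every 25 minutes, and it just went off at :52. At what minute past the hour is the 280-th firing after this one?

280·25 = 7000.
Dividing 7000 by 60 gives quotient 116 and remainder 40.
(52 + 40) mod 60 = 32.

32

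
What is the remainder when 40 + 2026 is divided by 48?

2026 − 42·48 = 10, so 2026 ≡ 10 (mod 48).
(40 + 10) mod 48 = 2.

2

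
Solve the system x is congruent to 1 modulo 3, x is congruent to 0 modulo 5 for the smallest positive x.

10

Since 5·2 ≡ 1 (mod 3), take x = 0 + 5·((1−0)·2 mod 3) = 0 + 5·2 = 10.
Check: 10 mod 3 = 1, 10 mod 5 = 0.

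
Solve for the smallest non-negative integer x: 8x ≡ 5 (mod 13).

The inverse of 8 mod 13 is 5 (since 8·5 = 40 ≡ 1).
So x ≡ 5·5 = 25 ≡ 12 (mod 13).

12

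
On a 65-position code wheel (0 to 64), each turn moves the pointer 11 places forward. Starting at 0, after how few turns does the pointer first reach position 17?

11⁻¹ ≡ 6 (mod 65) because 11·6 = 66 = 1·65 + 1.
Multiplying both sides by 6: x ≡ 6·17 = 102 ≡ 37 (mod 65).

37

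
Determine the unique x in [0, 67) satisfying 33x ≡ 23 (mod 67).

The inverse of 33 mod 67 is 65 (since 33·65 = 2145 ≡ 1).
Multiplying both sides by 65: x ≡ 65·23 = 1495 ≡ 21 (mod 67).

21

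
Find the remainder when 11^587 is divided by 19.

7

Successive squares of 11 mod 19: 11^1≡11, 11^2≡7, 11^4≡11, 11^8≡7, 11^16≡11, 11^32≡7, 11^64≡11, 11^128≡7, 11^256≡11, 11^512≡7.
Since 587 = 1 + 2 + 8 + 64 + 512 in binary, 11^587 ≡ 11·7·7·11·7 ≡ 7 (mod 19).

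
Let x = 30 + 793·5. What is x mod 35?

793·5 = 3965.
3965 mod 35 = 10 (since 113·35 = 3955).
(30 + 10) mod 35 = 5.

5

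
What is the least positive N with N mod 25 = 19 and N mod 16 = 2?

x ≡ 2 (mod 16) gives x ∈ {2, 18, 34, 50, 66, 82, 98, 114, …}.
The first of these with x mod 25 = 19 is 194.

194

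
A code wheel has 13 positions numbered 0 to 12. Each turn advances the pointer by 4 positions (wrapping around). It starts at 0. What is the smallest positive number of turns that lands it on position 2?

The inverse of 4 mod 13 is 10 (since 4·10 = 40 ≡ 1).
So x ≡ 10·2 = 20 ≡ 7 (mod 13).
Check: 4·7 = 28 = 2·13 + 2.

7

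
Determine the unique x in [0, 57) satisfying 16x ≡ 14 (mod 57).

8

16⁻¹ ≡ 25 (mod 57) because 16·25 = 400 = 7·57 + 1.
Multiplying both sides by 25: x ≡ 25·14 = 350 ≡ 8 (mod 57).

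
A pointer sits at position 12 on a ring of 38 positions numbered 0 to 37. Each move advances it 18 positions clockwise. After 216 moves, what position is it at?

216·18 = 3888.
3888 − 102·38 = 12, so 3888 ≡ 12 (mod 38).
(12 + 12) mod 38 = 24.

24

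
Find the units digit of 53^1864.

Last digits of 3^n: 3, 9, 7, 1 (period 4).
1864 mod 4 = 0, so the last digit matches 3^4 = 1.

1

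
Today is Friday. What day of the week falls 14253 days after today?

14253 = 2036·7 + 1, so 14253 mod 7 = 1.
Friday + 1 day → Saturday.

Saturday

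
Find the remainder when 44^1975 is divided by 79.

Successive squares of 44 mod 79: 44^1≡44, 44^2≡40, 44^4≡20, 44^8≡5, 44^16≡25, 44^32≡72, 44^64≡49, 44^128≡31, 44^256≡13, 44^512≡11, 44^1024≡42.
Since 1975 = 1 + 2 + 4 + 16 + 32 + 128 + 256 + 512 + 1024 in binary, 44^1975 ≡ 44·40·20·25·72·31·13·11·42 ≡ 49 (mod 79).

49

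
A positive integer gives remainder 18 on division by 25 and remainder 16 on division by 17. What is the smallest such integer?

118

Since 17·3 ≡ 1 (mod 25), take x = 16 + 17·((18−16)·3 mod 25) = 16 + 17·6 = 118.
Check: 118 mod 25 = 18, 118 mod 17 = 16.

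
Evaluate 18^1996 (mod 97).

Successive squares of 18 mod 97: 18^1≡18, 18^2≡33, 18^4≡22, 18^8≡96, 18^16≡1, 18^32≡1, 18^64≡1, 18^128≡1, 18^256≡1, 18^512≡1, 18^1024≡1.
Since 1996 = 4 + 8 + 64 + 128 + 256 + 512 + 1024 in binary, 18^1996 ≡ 22·96·1·1·1·1·1 ≡ 75 (mod 97).

75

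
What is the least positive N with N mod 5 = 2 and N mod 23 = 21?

x ≡ 2 (mod 5) gives x ∈ {2, 7, 12, 17, 22, 27, 32, 37, …}.
The first of these with x mod 23 = 21 is 67.

67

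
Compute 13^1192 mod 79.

Square-and-reduce mod 79: 13^1≡13, 13^2≡11, 13^4≡42, 13^8≡26, 13^16≡44, 13^32≡40, 13^64≡20, 13^128≡5, 13^256≡25, 13^512≡72, 13^1024≡49.
1192 = 8 + 32 + 128 + 1024, so 13^1192 ≡ 26·40·5·49 ≡ 25 (mod 79).

25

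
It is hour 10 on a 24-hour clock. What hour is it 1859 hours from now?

21

1859 mod 24 = 11 (since 77·24 = 1848).
(10 + 11) mod 24 = 21.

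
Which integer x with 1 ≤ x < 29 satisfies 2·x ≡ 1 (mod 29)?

15

29 = 14·2 + 1
2 = 2·1 + 0
Back-substituting gives 2·15 ≡ 1 (mod 29).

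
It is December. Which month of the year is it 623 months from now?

November

Dividing 623 by 12 gives quotient 51 and remainder 11.
December + 11 months → November.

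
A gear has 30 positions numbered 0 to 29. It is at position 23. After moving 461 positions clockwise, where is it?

461 = 15·30 + 11, so 461 mod 30 = 11.
(23 + 11) mod 30 = 4.

4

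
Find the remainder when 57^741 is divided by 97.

69

By repeated squaring mod 97: 57^1≡57, 57^2≡48, 57^4≡73, 57^8≡91, 57^16≡36, 57^32≡35, 57^64≡61, 57^128≡35, 57^256≡61, 57^512≡35.
741 = 1 + 4 + 32 + 64 + 128 + 512, so 57^741 ≡ 57·73·35·61·35·35 ≡ 69 (mod 97).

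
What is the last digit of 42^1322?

4

The units digit of 42^n cycles with period 4: 2, 4, 8, 6, …
1322 leaves remainder 2 on division by 4, so 42^1322 ends in 4.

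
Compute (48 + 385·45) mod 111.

57

385·45 = 17325.
Dividing 17325 by 111 gives quotient 156 and remainder 9.
(48 + 9) mod 111 = 57.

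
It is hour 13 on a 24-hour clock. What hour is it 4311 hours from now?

4

4311 = 179·24 + 15, so 4311 mod 24 = 15.
(13 + 15) mod 24 = 4.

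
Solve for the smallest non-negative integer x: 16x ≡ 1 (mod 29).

The inverse of 16 mod 29 is 20 (since 16·20 = 320 ≡ 1).
Multiplying both sides by 20: x ≡ 20·1 = 20 ≡ 20 (mod 29).

20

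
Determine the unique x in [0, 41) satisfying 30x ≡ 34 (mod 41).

30⁻¹ ≡ 26 (mod 41) because 30·26 = 780 = 19·41 + 1.
So x ≡ 26·34 = 884 ≡ 23 (mod 41).

23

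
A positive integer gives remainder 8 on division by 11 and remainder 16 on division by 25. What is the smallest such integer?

41

x ≡ 8 (mod 11) gives x ∈ {8, 19, 30, 41}.
The first of these with x mod 25 = 16 is 41.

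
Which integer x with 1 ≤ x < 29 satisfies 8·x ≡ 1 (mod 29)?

11

8·11 = 88 = 3·29 + 1, so 8⁻¹ ≡ 11 (mod 29).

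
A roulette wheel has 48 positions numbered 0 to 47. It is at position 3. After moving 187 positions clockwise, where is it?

187 = 3·48 + 43, so 187 mod 48 = 43.
(3 + 43) mod 48 = 46.

46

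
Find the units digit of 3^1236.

1

Powers of 3 mod 10 repeat with period 4: 3, 9, 7, 1.
1236 leaves remainder 0 on division by 4, so 3^1236 ends in 1.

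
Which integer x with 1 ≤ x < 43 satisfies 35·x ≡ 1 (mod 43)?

35·16 = 560 = 13·43 + 1, so 35⁻¹ ≡ 16 (mod 43).

16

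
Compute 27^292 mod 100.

21

Square-and-reduce mod 100: 27^1≡27, 27^2≡29, 27^4≡41, 27^8≡81, 27^16≡61, 27^32≡21, 27^64≡41, 27^128≡81, 27^256≡61.
292 = 4 + 32 + 256, so 27^292 ≡ 41·21·61 ≡ 21 (mod 100).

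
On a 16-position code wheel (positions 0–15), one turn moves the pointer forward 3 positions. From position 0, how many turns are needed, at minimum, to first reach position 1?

3·11 = 33 = 2·16 + 1, so 3⁻¹ ≡ 11 (mod 16).

11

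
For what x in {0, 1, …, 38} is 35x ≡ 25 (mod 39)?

23

The inverse of 35 mod 39 is 29 (since 35·29 = 1015 ≡ 1).
Multiplying both sides by 29: x ≡ 29·25 = 725 ≡ 23 (mod 39).
Check: 35·23 = 805 = 20·39 + 25.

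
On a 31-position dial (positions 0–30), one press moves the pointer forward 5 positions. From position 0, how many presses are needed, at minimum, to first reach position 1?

5·25 = 125 = 4·31 + 1, so 5⁻¹ ≡ 25 (mod 31).

25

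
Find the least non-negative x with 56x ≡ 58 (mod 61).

56⁻¹ ≡ 12 (mod 61) because 56·12 = 672 = 11·61 + 1.
Multiplying both sides by 12: x ≡ 12·58 = 696 ≡ 25 (mod 61).

25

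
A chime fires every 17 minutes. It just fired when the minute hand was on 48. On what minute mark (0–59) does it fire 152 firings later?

52

152·17 = 2584.
Dividing 2584 by 60 gives quotient 43 and remainder 4.
(48 + 4) mod 60 = 52.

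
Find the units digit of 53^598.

Last digits of 3^n: 3, 9, 7, 1 (period 4).
598 mod 4 = 2, so the last digit matches 3^2 = 9.

9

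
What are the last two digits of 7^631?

By repeated squaring mod 100: 7^1≡7, 7^2≡49, 7^4≡1, 7^8≡1, 7^16≡1, 7^32≡1, 7^64≡1, 7^128≡1, 7^256≡1, 7^512≡1.
631 = 1 + 2 + 4 + 16 + 32 + 64 + 512, so 7^631 ≡ 7·49·1·1·1·1·1 ≡ 43 (mod 100).

43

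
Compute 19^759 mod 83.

Successive squares of 19 mod 83: 19^1≡19, 19^2≡29, 19^4≡11, 19^8≡38, 19^16≡33, 19^32≡10, 19^64≡17, 19^128≡40, 19^256≡23, 19^512≡31.
759 = 1 + 2 + 4 + 16 + 32 + 64 + 128 + 512, so 19^759 ≡ 19·29·11·33·10·17·40·31 ≡ 8 (mod 83).

8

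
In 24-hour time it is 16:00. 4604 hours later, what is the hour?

12

Dividing 4604 by 24 gives quotient 191 and remainder 20.
(16 + 20) mod 24 = 12.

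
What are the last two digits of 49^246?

01

Square-and-reduce mod 100: 49^1≡49, 49^2≡1, 49^4≡1, 49^8≡1, 49^16≡1, 49^32≡1, 49^64≡1, 49^128≡1.
246 = 2 + 4 + 16 + 32 + 64 + 128, so 49^246 ≡ 1·1·1·1·1·1 ≡ 1 (mod 100).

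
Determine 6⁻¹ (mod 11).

2

11 = 1·6 + 5
6 = 1·5 + 1
5 = 5·1 + 0
Back-substituting gives 6·2 ≡ 1 (mod 11).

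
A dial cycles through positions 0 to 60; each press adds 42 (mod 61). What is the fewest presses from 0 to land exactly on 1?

16

61 = 1·42 + 19
42 = 2·19 + 4
19 = 4·4 + 3
4 = 1·3 + 1
3 = 3·1 + 0
Back-substituting gives 42·16 ≡ 1 (mod 61).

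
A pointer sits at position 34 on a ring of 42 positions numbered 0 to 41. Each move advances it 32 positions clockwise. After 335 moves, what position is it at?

335·32 = 10720.
10720 = 255·42 + 10, so 10720 mod 42 = 10.
(34 + 10) mod 42 = 2.

2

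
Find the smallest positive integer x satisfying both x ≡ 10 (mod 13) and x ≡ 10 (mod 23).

Since 23·4 ≡ 1 (mod 13), take x = 10 + 23·((10−10)·4 mod 13) = 10 + 23·0 = 10.
Check: 10 mod 13 = 10, 10 mod 23 = 10.

10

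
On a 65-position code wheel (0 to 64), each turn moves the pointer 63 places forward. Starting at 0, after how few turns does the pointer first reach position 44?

43

63⁻¹ ≡ 32 (mod 65) because 63·32 = 2016 = 31·65 + 1.
Multiplying both sides by 32: x ≡ 32·44 = 1408 ≡ 43 (mod 65).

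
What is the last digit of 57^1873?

Last digits of 7^n: 7, 9, 3, 1 (period 4).
1873 leaves remainder 1 on division by 4, so 57^1873 ends in 7.

7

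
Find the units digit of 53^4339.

The units digit of 53^n cycles with period 4: 3, 9, 7, 1, …
4339 leaves remainder 3 on division by 4, so 53^4339 ends in 7.

7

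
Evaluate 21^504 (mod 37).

1

Square-and-reduce mod 37: 21^1≡21, 21^2≡34, 21^4≡9, 21^8≡7, 21^16≡12, 21^32≡33, 21^64≡16, 21^128≡34, 21^256≡9.
504 = 8 + 16 + 32 + 64 + 128 + 256, so 21^504 ≡ 7·12·33·16·34·9 ≡ 1 (mod 37).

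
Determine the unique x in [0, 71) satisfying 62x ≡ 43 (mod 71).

11

The inverse of 62 mod 71 is 63 (since 62·63 = 3906 ≡ 1).
So x ≡ 63·43 = 2709 ≡ 11 (mod 71).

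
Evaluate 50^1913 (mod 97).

By repeated squaring mod 97: 50^1≡50, 50^2≡75, 50^4≡96, 50^8≡1, 50^16≡1, 50^32≡1, 50^64≡1, 50^128≡1, 50^256≡1, 50^512≡1, 50^1024≡1.
Since 1913 = 1 + 8 + 16 + 32 + 64 + 256 + 512 + 1024 in binary, 50^1913 ≡ 50·1·1·1·1·1·1·1 ≡ 50 (mod 97).

50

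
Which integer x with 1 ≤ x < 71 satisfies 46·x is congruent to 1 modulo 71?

17

71 = 1·46 + 25
46 = 1·25 + 21
25 = 1·21 + 4
21 = 5·4 + 1
4 = 4·1 + 0
Back-substituting gives 46·17 ≡ 1 (mod 71).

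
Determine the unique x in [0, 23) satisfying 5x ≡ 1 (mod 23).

14

The inverse of 5 mod 23 is 14 (since 5·14 = 70 ≡ 1).
Multiplying both sides by 14: x ≡ 14·1 = 14 ≡ 14 (mod 23).
Check: 5·14 = 70 = 3·23 + 1.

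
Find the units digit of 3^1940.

1

The units digit of 3^n cycles with period 4: 3, 9, 7, 1, …
1940 leaves remainder 0 on division by 4, so 3^1940 ends in 1.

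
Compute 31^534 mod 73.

70

By repeated squaring mod 73: 31^1≡31, 31^2≡12, 31^4≡71, 31^8≡4, 31^16≡16, 31^32≡37, 31^64≡55, 31^128≡32, 31^256≡2, 31^512≡4.
Since 534 = 2 + 4 + 16 + 512 in binary, 31^534 ≡ 12·71·16·4 ≡ 70 (mod 73).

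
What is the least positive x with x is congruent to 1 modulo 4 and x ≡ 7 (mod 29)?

Since 29·1 ≡ 1 (mod 4), take x = 7 + 29·((1−7)·1 mod 4) = 7 + 29·2 = 65.
Check: 65 mod 4 = 1, 65 mod 29 = 7.

65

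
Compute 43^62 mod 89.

Square-and-reduce mod 89: 43^1≡43, 43^2≡69, 43^4≡44, 43^8≡67, 43^16≡39, 43^32≡8.
Since 62 = 2 + 4 + 8 + 16 + 32 in binary, 43^62 ≡ 69·44·67·39·8 ≡ 68 (mod 89).

68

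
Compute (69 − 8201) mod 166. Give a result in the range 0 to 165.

8201 − 49·166 = 67, so 8201 ≡ 67 (mod 166).
(69 − 67) mod 166 = 2.

2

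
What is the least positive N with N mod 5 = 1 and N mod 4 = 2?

x ≡ 2 (mod 4) gives x ∈ {2, 6}.
The first of these with x mod 5 = 1 is 6.

6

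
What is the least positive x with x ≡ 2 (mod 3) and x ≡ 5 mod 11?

5

Since 11·2 ≡ 1 (mod 3), take x = 5 + 11·((2−5)·2 mod 3) = 5 + 11·0 = 5.
Check: 5 mod 3 = 2, 5 mod 11 = 5.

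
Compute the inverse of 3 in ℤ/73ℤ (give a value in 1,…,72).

49

73 = 24·3 + 1
3 = 3·1 + 0
Back-substituting gives 3·49 ≡ 1 (mod 73).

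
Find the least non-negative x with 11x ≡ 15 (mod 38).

29

The inverse of 11 mod 38 is 7 (since 11·7 = 77 ≡ 1).
So x ≡ 7·15 = 105 ≡ 29 (mod 38).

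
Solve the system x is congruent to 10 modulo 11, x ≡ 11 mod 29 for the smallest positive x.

Since 29·8 ≡ 1 (mod 11), take x = 11 + 29·((10−11)·8 mod 11) = 11 + 29·3 = 98.
Check: 98 mod 11 = 10, 98 mod 29 = 11.

98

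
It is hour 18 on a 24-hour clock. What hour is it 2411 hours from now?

5

2411 − 100·24 = 11, so 2411 ≡ 11 (mod 24).
(18 + 11) mod 24 = 5.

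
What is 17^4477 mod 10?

Last digits of 7^n: 7, 9, 3, 1 (period 4).
4477 mod 4 = 1, so the last digit matches 7^1 = 7.

7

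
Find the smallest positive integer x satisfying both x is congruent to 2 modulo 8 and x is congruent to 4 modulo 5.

x ≡ 4 (mod 5) gives x ∈ {4, 9, 14, 19, 24, 29, 34}.
The first of these with x mod 8 = 2 is 34.

34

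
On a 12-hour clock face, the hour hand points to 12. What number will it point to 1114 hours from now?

1114 − 92·12 = 10, so 1114 ≡ 10 (mod 12).
12 + 10 → 10 on a 12-hour dial.

10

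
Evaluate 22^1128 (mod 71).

Successive squares of 22 mod 71: 22^1≡22, 22^2≡58, 22^4≡27, 22^8≡19, 22^16≡6, 22^32≡36, 22^64≡18, 22^128≡40, 22^256≡38, 22^512≡24, 22^1024≡8.
1128 = 8 + 32 + 64 + 1024, so 22^1128 ≡ 19·36·18·8 ≡ 19 (mod 71).

19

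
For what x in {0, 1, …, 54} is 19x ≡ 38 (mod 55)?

2

The inverse of 19 mod 55 is 29 (since 19·29 = 551 ≡ 1).
Multiplying both sides by 29: x ≡ 29·38 = 1102 ≡ 2 (mod 55).
Check: 19·2 = 38 = 0·55 + 38.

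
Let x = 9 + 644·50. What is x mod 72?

644·50 = 32200.
32200 − 447·72 = 16, so 32200 ≡ 16 (mod 72).
(9 + 16) mod 72 = 25.

25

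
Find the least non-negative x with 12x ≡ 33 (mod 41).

The inverse of 12 mod 41 is 24 (since 12·24 = 288 ≡ 1).
So x ≡ 24·33 = 792 ≡ 13 (mod 41).
Check: 12·13 = 156 = 3·41 + 33.

13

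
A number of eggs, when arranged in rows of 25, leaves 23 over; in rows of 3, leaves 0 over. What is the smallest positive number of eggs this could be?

x ≡ 0 (mod 3) gives x ∈ {0, 3, 6, 9, 12, 15, 18, 21, …}.
The first of these with x mod 25 = 23 is 48.

48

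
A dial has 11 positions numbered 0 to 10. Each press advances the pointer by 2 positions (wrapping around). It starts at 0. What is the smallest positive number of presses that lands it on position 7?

9

The inverse of 2 mod 11 is 6 (since 2·6 = 12 ≡ 1).
So x ≡ 6·7 = 42 ≡ 9 (mod 11).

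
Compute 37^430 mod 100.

Square-and-reduce mod 100: 37^1≡37, 37^2≡69, 37^4≡61, 37^8≡21, 37^16≡41, 37^32≡81, 37^64≡61, 37^128≡21, 37^256≡41.
Since 430 = 2 + 4 + 8 + 32 + 128 + 256 in binary, 37^430 ≡ 69·61·21·81·21·41 ≡ 49 (mod 100).

49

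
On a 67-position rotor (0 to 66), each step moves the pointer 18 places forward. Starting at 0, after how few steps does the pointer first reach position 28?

9

18⁻¹ ≡ 41 (mod 67) because 18·41 = 738 = 11·67 + 1.
So x ≡ 41·28 = 1148 ≡ 9 (mod 67).
Check: 18·9 = 162 = 2·67 + 28.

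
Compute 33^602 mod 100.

89

Square-and-reduce mod 100: 33^1≡33, 33^2≡89, 33^4≡21, 33^8≡41, 33^16≡81, 33^32≡61, 33^64≡21, 33^128≡41, 33^256≡81, 33^512≡61.
602 = 2 + 8 + 16 + 64 + 512, so 33^602 ≡ 89·41·81·21·61 ≡ 89 (mod 100).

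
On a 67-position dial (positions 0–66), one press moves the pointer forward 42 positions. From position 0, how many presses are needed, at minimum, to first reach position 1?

67 = 1·42 + 25
42 = 1·25 + 17
25 = 1·17 + 8
17 = 2·8 + 1
8 = 8·1 + 0
Back-substituting gives 42·8 ≡ 1 (mod 67).

8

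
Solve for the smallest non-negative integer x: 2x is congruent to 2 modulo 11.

1

The inverse of 2 mod 11 is 6 (since 2·6 = 12 ≡ 1).
Multiplying both sides by 6: x ≡ 6·2 = 12 ≡ 1 (mod 11).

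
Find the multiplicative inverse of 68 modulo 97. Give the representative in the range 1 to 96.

68·10 = 680 = 7·97 + 1, so 68⁻¹ ≡ 10 (mod 97).

10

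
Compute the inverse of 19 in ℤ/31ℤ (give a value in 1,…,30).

31 = 1·19 + 12
19 = 1·12 + 7
12 = 1·7 + 5
7 = 1·5 + 2
5 = 2·2 + 1
2 = 2·1 + 0
Back-substituting gives 19·18 ≡ 1 (mod 31).

18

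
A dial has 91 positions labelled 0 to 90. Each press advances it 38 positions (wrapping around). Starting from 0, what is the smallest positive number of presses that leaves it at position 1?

12

38·12 = 456 = 5·91 + 1, so 38⁻¹ ≡ 12 (mod 91).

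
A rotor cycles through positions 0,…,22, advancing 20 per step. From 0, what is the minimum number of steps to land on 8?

The inverse of 20 mod 23 is 15 (since 20·15 = 300 ≡ 1).
So x ≡ 15·8 = 120 ≡ 5 (mod 23).

5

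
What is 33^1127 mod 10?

7

The units digit of 33^n cycles with period 4: 3, 9, 7, 1, …
1127 mod 4 = 3, so the last digit matches 3^3 = 7.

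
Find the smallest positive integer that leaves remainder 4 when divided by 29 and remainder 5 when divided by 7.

x ≡ 5 (mod 7) gives x ∈ {5, 12, 19, 26, 33}.
The first of these with x mod 29 = 4 is 33.

33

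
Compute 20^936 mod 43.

By repeated squaring mod 43: 20^1≡20, 20^2≡13, 20^4≡40, 20^8≡9, 20^16≡38, 20^32≡25, 20^64≡23, 20^128≡13, 20^256≡40, 20^512≡9.
936 = 8 + 32 + 128 + 256 + 512, so 20^936 ≡ 9·25·13·40·9 ≡ 16 (mod 43).

16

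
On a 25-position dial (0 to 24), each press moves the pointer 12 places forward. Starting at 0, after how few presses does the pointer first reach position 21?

8

12⁻¹ ≡ 23 (mod 25) because 12·23 = 276 = 11·25 + 1.
Multiplying both sides by 23: x ≡ 23·21 = 483 ≡ 8 (mod 25).
Check: 12·8 = 96 = 3·25 + 21.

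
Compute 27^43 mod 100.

83

Square-and-reduce mod 100: 27^1≡27, 27^2≡29, 27^4≡41, 27^8≡81, 27^16≡61, 27^32≡21.
43 = 1 + 2 + 8 + 32, so 27^43 ≡ 27·29·81·21 ≡ 83 (mod 100).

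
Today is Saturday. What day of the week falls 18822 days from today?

18822 mod 7 = 6 (since 2688·7 = 18816).
Saturday + 6 days → Friday.

Friday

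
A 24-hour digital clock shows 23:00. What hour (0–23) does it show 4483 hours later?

18

4483 − 186·24 = 19, so 4483 ≡ 19 (mod 24).
(23 + 19) mod 24 = 18.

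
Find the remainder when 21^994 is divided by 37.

9

Square-and-reduce mod 37: 21^1≡21, 21^2≡34, 21^4≡9, 21^8≡7, 21^16≡12, 21^32≡33, 21^64≡16, 21^128≡34, 21^256≡9, 21^512≡7.
Since 994 = 2 + 32 + 64 + 128 + 256 + 512 in binary, 21^994 ≡ 34·33·16·34·9·7 ≡ 9 (mod 37).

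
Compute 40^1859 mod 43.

By repeated squaring mod 43: 40^1≡40, 40^2≡9, 40^4≡38, 40^8≡25, 40^16≡23, 40^32≡13, 40^64≡40, 40^128≡9, 40^256≡38, 40^512≡25, 40^1024≡23.
Since 1859 = 1 + 2 + 64 + 256 + 512 + 1024 in binary, 40^1859 ≡ 40·9·40·38·25·23 ≡ 13 (mod 43).

13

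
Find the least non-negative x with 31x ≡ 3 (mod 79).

31⁻¹ ≡ 51 (mod 79) because 31·51 = 1581 = 20·79 + 1.
So x ≡ 51·3 = 153 ≡ 74 (mod 79).
Check: 31·74 = 2294 = 29·79 + 3.

74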